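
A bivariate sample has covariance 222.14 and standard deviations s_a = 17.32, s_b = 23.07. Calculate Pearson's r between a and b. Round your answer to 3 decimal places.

0.556

r = Cov(a,b) / (s_a · s_b) = 222.14 / (17.32 × 23.07)
  = 222.14 / 399.5724 ≈ 0.556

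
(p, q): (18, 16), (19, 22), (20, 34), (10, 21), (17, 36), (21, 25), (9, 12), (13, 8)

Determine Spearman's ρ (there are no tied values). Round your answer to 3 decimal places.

Rank p: 5, 6, 7, 2, 4, 8, 1, 3
Rank q: 3, 5, 7, 4, 8, 6, 2, 1
d = rank(p) − rank(q): 2, 1, 0, -2, -4, 2, -1, 2; Σd² = 34
ρ = 1 − 6Σd² / [n(n²−1)] = 1 − 6×34 / (8×63) = 1 − 204/504 ≈ 0.595

0.595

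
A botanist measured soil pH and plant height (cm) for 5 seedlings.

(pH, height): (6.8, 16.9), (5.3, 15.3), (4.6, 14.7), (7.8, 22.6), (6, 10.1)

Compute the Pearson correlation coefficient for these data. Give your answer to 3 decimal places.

n = 5, Σx = 30.5, Σy = 79.6, Σx² = 192.33, Σy² = 1348.56, Σxy = 500.51
nΣxy − ΣxΣy = 2502.55 − 2427.8 = 74.75
nΣx² − (Σx)² = 961.65 − 930.25 = 31.4; nΣy² − (Σy)² = 6742.8 − 6336.16 = 406.64
r = 74.75 / √(31.4 × 406.64) = 74.75 / 112.9978 ≈ 0.662

0.662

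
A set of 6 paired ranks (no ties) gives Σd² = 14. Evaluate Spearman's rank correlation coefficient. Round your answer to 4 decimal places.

ρ = 1 − 6Σd² / [n(n²−1)] = 1 − 6×14 / (6×35)
  = 1 − 84/210 = 1 − 0.40000 ≈ 0.6000

0.6000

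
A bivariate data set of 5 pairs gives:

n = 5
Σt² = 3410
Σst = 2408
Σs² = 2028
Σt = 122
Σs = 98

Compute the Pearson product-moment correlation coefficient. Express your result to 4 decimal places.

0.0780

r = (nΣst − ΣsΣt) / √[(nΣs² − (Σs)²)(nΣt² − (Σt)²)]
Numerator: 5×2408 − 98×122 = 84
Denominator: √[(10140 − 9604)(17050 − 14884)] = √[536 × 2166] = 1077.4860
r = 84 / 1077.4860 ≈ 0.0780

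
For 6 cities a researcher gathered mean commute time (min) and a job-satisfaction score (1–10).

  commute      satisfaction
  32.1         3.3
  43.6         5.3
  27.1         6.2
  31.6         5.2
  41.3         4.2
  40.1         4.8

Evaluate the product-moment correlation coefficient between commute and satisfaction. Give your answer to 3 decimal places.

n = 6, Σx = 215.8, Σy = 29, Σx² = 7978.04, Σy² = 145.14, Σxy = 1035.29
nΣxy − ΣxΣy = 6211.74 − 6258.2 = -46.46
nΣx² − (Σx)² = 47868.24 − 46569.64 = 1298.6; nΣy² − (Σy)² = 870.84 − 841 = 29.84
r = -46.46 / √(1298.6 × 29.84) = -46.46 / 196.8508 ≈ -0.236

-0.236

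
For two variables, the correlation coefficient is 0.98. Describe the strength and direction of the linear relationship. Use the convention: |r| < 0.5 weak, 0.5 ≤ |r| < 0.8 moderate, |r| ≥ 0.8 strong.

r = 0.98 > 0 so the relationship is positive.
|r| = 0.98, which falls in the strong range.

strong positive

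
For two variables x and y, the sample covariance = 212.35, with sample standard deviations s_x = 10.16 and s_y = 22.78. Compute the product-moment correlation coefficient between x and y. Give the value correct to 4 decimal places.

0.9175

r = Cov(x,y) / (s_x · s_y) = 212.35 / (10.16 × 22.78)
  = 212.35 / 231.4448 ≈ 0.9175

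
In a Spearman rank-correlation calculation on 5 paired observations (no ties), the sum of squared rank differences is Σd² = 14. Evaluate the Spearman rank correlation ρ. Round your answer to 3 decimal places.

0.300

ρ = 1 − 6Σd² / [n(n²−1)] = 1 − 6×14 / (5×24)
  = 1 − 84/120 = 1 − 0.7000 ≈ 0.300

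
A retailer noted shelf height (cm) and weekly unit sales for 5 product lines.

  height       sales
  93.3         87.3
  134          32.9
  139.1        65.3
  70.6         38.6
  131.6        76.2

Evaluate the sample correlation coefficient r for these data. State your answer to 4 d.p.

n = 5, Σx = 568.6, Σy = 300.3, Σx² = 68312.62, Σy² = 20264.19, Σxy = 34390
nΣxy − ΣxΣy = 171950 − 170750.58 = 1199.42
nΣx² − (Σx)² = 341563.1 − 323305.96 = 18257.14; nΣy² − (Σy)² = 101320.95 − 90180.09 = 11140.86
r = 1199.42 / √(18257.14 × 11140.86) = 1199.42 / 14261.8456 ≈ 0.0841

0.0841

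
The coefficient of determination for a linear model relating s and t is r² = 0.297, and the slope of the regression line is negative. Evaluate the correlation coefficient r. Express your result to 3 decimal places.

-0.545

|r| = √0.297 = 0.545
The association is negative, so r = −0.545.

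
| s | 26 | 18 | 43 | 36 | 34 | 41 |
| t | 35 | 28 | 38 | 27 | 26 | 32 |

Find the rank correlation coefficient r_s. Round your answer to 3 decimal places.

Rank s: 2, 1, 6, 4, 3, 5
Rank t: 5, 3, 6, 2, 1, 4
d = rank(s) − rank(t): -3, -2, 0, 2, 2, 1; Σd² = 22
ρ = 1 − 6Σd² / [n(n²−1)] = 1 − 6×22 / (6×35) = 1 − 132/210 ≈ 0.371

0.371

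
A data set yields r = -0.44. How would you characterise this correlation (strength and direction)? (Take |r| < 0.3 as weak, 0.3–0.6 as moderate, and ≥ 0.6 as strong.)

r = -0.44 < 0 so the relationship is negative.
|r| = 0.44, which falls in the moderate range.

moderate negative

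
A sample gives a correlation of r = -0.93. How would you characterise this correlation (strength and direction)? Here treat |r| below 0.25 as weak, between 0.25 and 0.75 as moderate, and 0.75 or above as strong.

r = -0.93 < 0 so the relationship is negative.
|r| = 0.93, which falls in the strong range.

strong negative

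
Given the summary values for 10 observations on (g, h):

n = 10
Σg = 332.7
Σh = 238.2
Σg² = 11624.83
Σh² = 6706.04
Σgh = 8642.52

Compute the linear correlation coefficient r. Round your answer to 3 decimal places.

r = (nΣgh − ΣgΣh) / √[(nΣg² − (Σg)²)(nΣh² − (Σh)²)]
Numerator: 10×8642.52 − 332.7×238.2 = 7176.06
Denominator: √[(116248.3 − 110689.29)(67060.4 − 56739.24)] = √[5559.01 × 10321.16] = 7574.6572
r = 7176.06 / 7574.6572 ≈ 0.947

0.947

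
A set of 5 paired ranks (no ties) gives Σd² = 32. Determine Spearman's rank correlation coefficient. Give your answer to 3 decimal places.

ρ = 1 − 6Σd² / [n(n²−1)] = 1 − 6×32 / (5×24)
  = 1 − 192/120 = 1 − 1.6000 ≈ -0.600

-0.600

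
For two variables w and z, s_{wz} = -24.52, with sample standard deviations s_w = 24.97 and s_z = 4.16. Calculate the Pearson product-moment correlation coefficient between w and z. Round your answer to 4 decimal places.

-0.2361

r = Cov(w,z) / (s_w · s_z) = -24.52 / (24.97 × 4.16)
  = -24.52 / 103.8752 ≈ -0.2361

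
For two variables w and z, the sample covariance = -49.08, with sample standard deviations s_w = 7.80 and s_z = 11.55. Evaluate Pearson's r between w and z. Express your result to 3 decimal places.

-0.545

r = Cov(w,z) / (s_w · s_z) = -49.08 / (7.80 × 11.55)
  = -49.08 / 90.0900 ≈ -0.545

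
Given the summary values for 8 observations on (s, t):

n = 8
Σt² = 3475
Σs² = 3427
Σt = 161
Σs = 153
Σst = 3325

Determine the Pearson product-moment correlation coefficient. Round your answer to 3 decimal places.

0.717

r = (nΣst − ΣsΣt) / √[(nΣs² − (Σs)²)(nΣt² − (Σt)²)]
Numerator: 8×3325 − 153×161 = 1967
Denominator: √[(27416 − 23409)(27800 − 25921)] = √[4007 × 1879] = 2743.9302
r = 1967 / 2743.9302 ≈ 0.717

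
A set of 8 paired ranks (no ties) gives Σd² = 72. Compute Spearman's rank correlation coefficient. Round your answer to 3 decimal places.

ρ = 1 − 6Σd² / [n(n²−1)] = 1 − 6×72 / (8×63)
  = 1 − 432/504 = 1 − 0.8571 ≈ 0.143

0.143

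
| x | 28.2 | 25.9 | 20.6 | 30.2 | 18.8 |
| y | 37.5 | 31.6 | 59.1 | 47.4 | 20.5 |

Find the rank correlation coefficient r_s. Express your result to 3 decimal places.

0.400

Rank x: 4, 3, 2, 5, 1
Rank y: 3, 2, 5, 4, 1
d = rank(x) − rank(y): 1, 1, -3, 1, 0; Σd² = 12
ρ = 1 − 6Σd² / [n(n²−1)] = 1 − 6×12 / (5×24) = 1 − 72/120 ≈ 0.400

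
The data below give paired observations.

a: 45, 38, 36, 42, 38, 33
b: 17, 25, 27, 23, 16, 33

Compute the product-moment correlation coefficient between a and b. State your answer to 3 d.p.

n = 6, Σa = 232, Σb = 141, Σa² = 9062, Σb² = 3517, Σab = 5350
nΣab − ΣaΣb = 32100 − 32712 = -612
nΣa² − (Σa)² = 54372 − 53824 = 548; nΣb² − (Σb)² = 21102 − 19881 = 1221
r = -612 / √(548 × 1221) = -612 / 817.9902 ≈ -0.748

-0.748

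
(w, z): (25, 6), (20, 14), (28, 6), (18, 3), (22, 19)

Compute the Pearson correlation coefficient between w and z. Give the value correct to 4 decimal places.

n = 5, Σw = 113, Σz = 48, Σw² = 2617, Σz² = 638, Σwz = 1070
nΣwz − ΣwΣz = 5350 − 5424 = -74
nΣw² − (Σw)² = 13085 − 12769 = 316; nΣz² − (Σz)² = 3190 − 2304 = 886
r = -74 / √(316 × 886) = -74 / 529.1276 ≈ -0.1399

-0.1399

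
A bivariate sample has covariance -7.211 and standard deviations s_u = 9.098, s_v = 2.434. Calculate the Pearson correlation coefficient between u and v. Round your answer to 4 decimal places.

-0.3256

r = Cov(u,v) / (s_u · s_v) = -7.211 / (9.098 × 2.434)
  = -7.211 / 22.1445 ≈ -0.3256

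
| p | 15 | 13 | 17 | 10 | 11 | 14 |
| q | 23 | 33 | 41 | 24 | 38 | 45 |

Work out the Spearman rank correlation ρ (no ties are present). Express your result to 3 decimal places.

Rank p: 5, 3, 6, 1, 2, 4
Rank q: 1, 3, 5, 2, 4, 6
d = rank(p) − rank(q): 4, 0, 1, -1, -2, -2; Σd² = 26
ρ = 1 − 6Σd² / [n(n²−1)] = 1 − 6×26 / (6×35) = 1 − 156/210 ≈ 0.257

0.257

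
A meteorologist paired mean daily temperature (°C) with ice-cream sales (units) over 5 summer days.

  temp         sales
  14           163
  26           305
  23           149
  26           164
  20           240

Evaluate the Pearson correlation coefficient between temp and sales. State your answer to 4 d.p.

n = 5, Σx = 109, Σy = 1021, Σx² = 2477, Σy² = 226291, Σxy = 22703
nΣxy − ΣxΣy = 113515 − 111289 = 2226
nΣx² − (Σx)² = 12385 − 11881 = 504; nΣy² − (Σy)² = 1131455 − 1042441 = 89014
r = 2226 / √(504 × 89014) = 2226 / 6697.9890 ≈ 0.3323

0.3323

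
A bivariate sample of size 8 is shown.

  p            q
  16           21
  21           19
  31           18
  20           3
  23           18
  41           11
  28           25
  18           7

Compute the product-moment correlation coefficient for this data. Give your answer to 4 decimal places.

n = 8, Σp = 198, Σq = 122, Σp² = 5376, Σq² = 2254, Σpq = 3044
nΣpq − ΣpΣq = 24352 − 24156 = 196
nΣp² − (Σp)² = 43008 − 39204 = 3804; nΣq² − (Σq)² = 18032 − 14884 = 3148
r = 196 / √(3804 × 3148) = 196 / 3460.4901 ≈ 0.0566

0.0566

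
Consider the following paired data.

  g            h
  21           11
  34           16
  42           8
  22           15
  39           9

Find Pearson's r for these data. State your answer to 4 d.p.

n = 5, Σg = 158, Σh = 59, Σg² = 5366, Σh² = 747, Σgh = 1792
nΣgh − ΣgΣh = 8960 − 9322 = -362
nΣg² − (Σg)² = 26830 − 24964 = 1866; nΣh² − (Σh)² = 3735 − 3481 = 254
r = -362 / √(1866 × 254) = -362 / 688.4504 ≈ -0.5258

-0.5258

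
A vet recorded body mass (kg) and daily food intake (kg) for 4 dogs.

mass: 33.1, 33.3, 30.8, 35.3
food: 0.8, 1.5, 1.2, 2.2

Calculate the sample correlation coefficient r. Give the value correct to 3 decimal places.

0.686

n = 4, Σx = 132.5, Σy = 5.7, Σx² = 4399.23, Σy² = 9.17, Σxy = 191.05
nΣxy − ΣxΣy = 764.2 − 755.25 = 8.95
nΣx² − (Σx)² = 17596.92 − 17556.25 = 40.67; nΣy² − (Σy)² = 36.68 − 32.49 = 4.19
r = 8.95 / √(40.67 × 4.19) = 8.95 / 13.0540 ≈ 0.686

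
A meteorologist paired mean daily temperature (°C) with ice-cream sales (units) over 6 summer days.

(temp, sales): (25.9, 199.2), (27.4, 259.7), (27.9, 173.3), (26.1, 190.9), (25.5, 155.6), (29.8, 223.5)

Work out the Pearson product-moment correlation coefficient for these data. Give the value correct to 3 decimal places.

0.471

n = 6, Σx = 162.6, Σy = 1202.2, Σx² = 4419.48, Σy² = 247764.04, Σxy = 32720.72
nΣxy − ΣxΣy = 196324.32 − 195477.72 = 846.6
nΣx² − (Σx)² = 26516.88 − 26438.76 = 78.12; nΣy² − (Σy)² = 1486584.24 − 1445284.84 = 41299.4
r = 846.6 / √(78.12 × 41299.4) = 846.6 / 1796.1930 ≈ 0.471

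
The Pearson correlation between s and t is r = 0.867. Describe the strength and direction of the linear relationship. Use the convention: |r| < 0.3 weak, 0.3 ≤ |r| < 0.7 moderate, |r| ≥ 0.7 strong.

strong positive

r = 0.867 > 0 so the relationship is positive.
|r| = 0.867, which falls in the strong range.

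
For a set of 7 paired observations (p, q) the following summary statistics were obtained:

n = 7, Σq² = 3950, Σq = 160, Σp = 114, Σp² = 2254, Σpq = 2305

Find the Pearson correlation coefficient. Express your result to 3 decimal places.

r = (nΣpq − ΣpΣq) / √[(nΣp² − (Σp)²)(nΣq² − (Σq)²)]
Numerator: 7×2305 − 114×160 = -2105
Denominator: √[(15778 − 12996)(27650 − 25600)] = √[2782 × 2050] = 2388.1164
r = -2105 / 2388.1164 ≈ -0.881

-0.881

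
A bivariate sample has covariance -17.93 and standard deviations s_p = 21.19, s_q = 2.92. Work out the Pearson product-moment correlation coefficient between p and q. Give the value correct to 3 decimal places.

-0.290

r = Cov(p,q) / (s_p · s_q) = -17.93 / (21.19 × 2.92)
  = -17.93 / 61.8748 ≈ -0.290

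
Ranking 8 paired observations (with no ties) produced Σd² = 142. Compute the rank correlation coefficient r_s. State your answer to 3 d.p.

ρ = 1 − 6Σd² / [n(n²−1)] = 1 − 6×142 / (8×63)
  = 1 − 852/504 = 1 − 1.6905 ≈ -0.690

-0.690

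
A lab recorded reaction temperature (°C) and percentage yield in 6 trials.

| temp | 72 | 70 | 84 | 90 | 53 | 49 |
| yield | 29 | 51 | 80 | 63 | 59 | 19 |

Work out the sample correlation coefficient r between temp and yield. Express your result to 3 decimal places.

0.617

n = 6, Σx = 418, Σy = 301, Σx² = 30450, Σy² = 17653, Σxy = 22106
nΣxy − ΣxΣy = 132636 − 125818 = 6818
nΣx² − (Σx)² = 182700 − 174724 = 7976; nΣy² − (Σy)² = 105918 − 90601 = 15317
r = 6818 / √(7976 × 15317) = 6818 / 11052.9811 ≈ 0.617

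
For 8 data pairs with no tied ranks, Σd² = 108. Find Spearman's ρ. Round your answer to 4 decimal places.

ρ = 1 − 6Σd² / [n(n²−1)] = 1 − 6×108 / (8×63)
  = 1 − 648/504 = 1 − 1.28571 ≈ -0.2857

-0.2857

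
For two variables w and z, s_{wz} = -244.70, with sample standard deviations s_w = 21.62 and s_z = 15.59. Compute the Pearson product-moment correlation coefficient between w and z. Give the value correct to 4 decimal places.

r = Cov(w,z) / (s_w · s_z) = -244.70 / (21.62 × 15.59)
  = -244.70 / 337.0558 ≈ -0.7260

-0.7260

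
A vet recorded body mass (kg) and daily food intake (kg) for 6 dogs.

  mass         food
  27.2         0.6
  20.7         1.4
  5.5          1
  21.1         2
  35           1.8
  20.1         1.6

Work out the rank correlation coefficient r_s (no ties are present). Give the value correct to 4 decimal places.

0.2571

Rank mass: 5, 3, 1, 4, 6, 2
Rank food: 1, 3, 2, 6, 5, 4
d = rank(mass) − rank(food): 4, 0, -1, -2, 1, -2; Σd² = 26
ρ = 1 − 6Σd² / [n(n²−1)] = 1 − 6×26 / (6×35) = 1 − 156/210 ≈ 0.2571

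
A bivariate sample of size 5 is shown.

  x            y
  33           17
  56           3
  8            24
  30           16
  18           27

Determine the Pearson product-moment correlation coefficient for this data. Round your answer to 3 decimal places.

n = 5, Σx = 145, Σy = 87, Σx² = 5513, Σy² = 1859, Σxy = 1887
nΣxy − ΣxΣy = 9435 − 12615 = -3180
nΣx² − (Σx)² = 27565 − 21025 = 6540; nΣy² − (Σy)² = 9295 − 7569 = 1726
r = -3180 / √(6540 × 1726) = -3180 / 3359.7678 ≈ -0.946

-0.946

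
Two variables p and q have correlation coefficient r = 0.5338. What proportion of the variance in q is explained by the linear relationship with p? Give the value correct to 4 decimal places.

r² = (0.5338)² = 0.2849

0.2849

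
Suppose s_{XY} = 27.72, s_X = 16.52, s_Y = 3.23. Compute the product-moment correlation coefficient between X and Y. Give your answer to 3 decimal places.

r = Cov(X,Y) / (s_X · s_Y) = 27.72 / (16.52 × 3.23)
  = 27.72 / 53.3596 ≈ 0.519

0.519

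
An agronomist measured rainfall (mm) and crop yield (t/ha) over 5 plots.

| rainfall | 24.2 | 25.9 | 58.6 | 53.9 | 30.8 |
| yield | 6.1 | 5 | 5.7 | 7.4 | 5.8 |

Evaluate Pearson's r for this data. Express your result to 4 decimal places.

n = 5, Σx = 193.4, Σy = 30, Σx² = 8544.26, Σy² = 183.1, Σxy = 1188.64
nΣxy − ΣxΣy = 5943.2 − 5802 = 141.2
nΣx² − (Σx)² = 42721.3 − 37403.56 = 5317.74; nΣy² − (Σy)² = 915.5 − 900 = 15.5
r = 141.2 / √(5317.74 × 15.5) = 141.2 / 287.0975 ≈ 0.4918

0.4918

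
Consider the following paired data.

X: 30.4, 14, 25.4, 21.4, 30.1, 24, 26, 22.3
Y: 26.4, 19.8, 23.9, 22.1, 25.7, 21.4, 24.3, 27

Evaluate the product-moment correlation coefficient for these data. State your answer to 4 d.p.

0.7280

n = 8, ΣX = 193.6, ΣY = 190.6, ΣX² = 4878.58, ΣY² = 4586.56, ΣXY = 4680.83
nΣXY − ΣXΣY = 37446.64 − 36900.16 = 546.48
nΣX² − (ΣX)² = 39028.64 − 37480.96 = 1547.68; nΣY² − (ΣY)² = 36692.48 − 36328.36 = 364.12
r = 546.48 / √(1547.68 × 364.12) = 546.48 / 750.6938 ≈ 0.7280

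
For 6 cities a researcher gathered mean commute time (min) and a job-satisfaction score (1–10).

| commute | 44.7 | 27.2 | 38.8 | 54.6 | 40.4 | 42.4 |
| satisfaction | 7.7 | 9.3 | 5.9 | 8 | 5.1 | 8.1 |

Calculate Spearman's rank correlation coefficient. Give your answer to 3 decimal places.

-0.086

Rank commute: 5, 1, 2, 6, 3, 4
Rank satisfaction: 3, 6, 2, 4, 1, 5
d = rank(commute) − rank(satisfaction): 2, -5, 0, 2, 2, -1; Σd² = 38
ρ = 1 − 6Σd² / [n(n²−1)] = 1 − 6×38 / (6×35) = 1 − 228/210 ≈ -0.086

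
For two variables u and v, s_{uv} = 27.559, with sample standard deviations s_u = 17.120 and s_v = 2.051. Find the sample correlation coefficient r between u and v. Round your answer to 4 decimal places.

0.7849

r = Cov(u,v) / (s_u · s_v) = 27.559 / (17.120 × 2.051)
  = 27.559 / 35.1131 ≈ 0.7849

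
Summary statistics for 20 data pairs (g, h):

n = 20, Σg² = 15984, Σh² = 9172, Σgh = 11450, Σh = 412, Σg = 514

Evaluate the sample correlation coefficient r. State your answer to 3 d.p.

0.625

r = (nΣgh − ΣgΣh) / √[(nΣg² − (Σg)²)(nΣh² − (Σh)²)]
Numerator: 20×11450 − 514×412 = 17232
Denominator: √[(319680 − 264196)(183440 − 169744)] = √[55484 × 13696] = 27566.4445
r = 17232 / 27566.4445 ≈ 0.625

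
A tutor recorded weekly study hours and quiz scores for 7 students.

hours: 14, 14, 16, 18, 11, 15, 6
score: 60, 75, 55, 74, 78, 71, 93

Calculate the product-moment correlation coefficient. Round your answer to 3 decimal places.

-0.728

n = 7, Σx = 94, Σy = 506, Σx² = 1354, Σy² = 37500, Σxy = 6583
nΣxy − ΣxΣy = 46081 − 47564 = -1483
nΣx² − (Σx)² = 9478 − 8836 = 642; nΣy² − (Σy)² = 262500 − 256036 = 6464
r = -1483 / √(642 × 6464) = -1483 / 2037.1274 ≈ -0.728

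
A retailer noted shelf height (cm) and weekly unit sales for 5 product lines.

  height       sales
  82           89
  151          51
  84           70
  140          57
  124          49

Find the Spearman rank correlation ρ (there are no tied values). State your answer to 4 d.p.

-0.7000

Rank height: 1, 5, 2, 4, 3
Rank sales: 5, 2, 4, 3, 1
d = rank(height) − rank(sales): -4, 3, -2, 1, 2; Σd² = 34
ρ = 1 − 6Σd² / [n(n²−1)] = 1 − 6×34 / (5×24) = 1 − 204/120 ≈ -0.7000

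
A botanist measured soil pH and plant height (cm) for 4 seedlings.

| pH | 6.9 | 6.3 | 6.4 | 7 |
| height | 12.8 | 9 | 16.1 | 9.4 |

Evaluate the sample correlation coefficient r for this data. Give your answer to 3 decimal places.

-0.196

n = 4, Σx = 26.6, Σy = 47.3, Σx² = 177.26, Σy² = 592.41, Σxy = 313.86
nΣxy − ΣxΣy = 1255.44 − 1258.18 = -2.74
nΣx² − (Σx)² = 709.04 − 707.56 = 1.48; nΣy² − (Σy)² = 2369.64 − 2237.29 = 132.35
r = -2.74 / √(1.48 × 132.35) = -2.74 / 13.9956 ≈ -0.196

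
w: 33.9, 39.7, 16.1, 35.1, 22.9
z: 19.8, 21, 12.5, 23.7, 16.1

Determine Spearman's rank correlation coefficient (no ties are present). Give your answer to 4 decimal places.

0.9000

Rank w: 3, 5, 1, 4, 2
Rank z: 3, 4, 1, 5, 2
d = rank(w) − rank(z): 0, 1, 0, -1, 0; Σd² = 2
ρ = 1 − 6Σd² / [n(n²−1)] = 1 − 6×2 / (5×24) = 1 − 12/120 ≈ 0.9000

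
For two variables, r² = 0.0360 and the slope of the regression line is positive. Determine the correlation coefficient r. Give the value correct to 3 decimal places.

0.190

|r| = √0.0360 = 0.190
The association is positive, so r = 0.190.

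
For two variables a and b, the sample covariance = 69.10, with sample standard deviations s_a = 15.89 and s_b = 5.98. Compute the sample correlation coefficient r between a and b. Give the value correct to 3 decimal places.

0.727

r = Cov(a,b) / (s_a · s_b) = 69.10 / (15.89 × 5.98)
  = 69.10 / 95.0222 ≈ 0.727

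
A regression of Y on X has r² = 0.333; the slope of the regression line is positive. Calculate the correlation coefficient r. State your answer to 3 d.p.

0.577

|r| = √0.333 = 0.577
The association is positive, so r = 0.577.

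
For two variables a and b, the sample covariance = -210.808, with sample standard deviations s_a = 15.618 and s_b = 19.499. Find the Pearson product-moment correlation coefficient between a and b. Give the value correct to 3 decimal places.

-0.692

r = Cov(a,b) / (s_a · s_b) = -210.808 / (15.618 × 19.499)
  = -210.808 / 304.5354 ≈ -0.692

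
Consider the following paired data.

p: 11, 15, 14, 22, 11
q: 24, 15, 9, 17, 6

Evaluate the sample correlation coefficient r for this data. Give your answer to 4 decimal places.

n = 5, Σp = 73, Σq = 71, Σp² = 1147, Σq² = 1207, Σpq = 1055
nΣpq − ΣpΣq = 5275 − 5183 = 92
nΣp² − (Σp)² = 5735 − 5329 = 406; nΣq² − (Σq)² = 6035 − 5041 = 994
r = 92 / √(406 × 994) = 92 / 635.2669 ≈ 0.1448

0.1448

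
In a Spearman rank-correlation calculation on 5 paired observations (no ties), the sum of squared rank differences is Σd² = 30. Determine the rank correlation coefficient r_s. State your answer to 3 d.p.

ρ = 1 − 6Σd² / [n(n²−1)] = 1 − 6×30 / (5×24)
  = 1 − 180/120 = 1 − 1.5000 ≈ -0.500

-0.500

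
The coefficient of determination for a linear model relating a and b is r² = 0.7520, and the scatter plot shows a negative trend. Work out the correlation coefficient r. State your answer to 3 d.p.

-0.867

|r| = √0.7520 = 0.867
The association is negative, so r = −0.867.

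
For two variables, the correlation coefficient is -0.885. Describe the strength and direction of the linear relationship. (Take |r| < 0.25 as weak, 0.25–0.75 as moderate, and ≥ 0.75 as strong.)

strong negative

r = -0.885 < 0 so the relationship is negative.
|r| = 0.885, which falls in the strong range.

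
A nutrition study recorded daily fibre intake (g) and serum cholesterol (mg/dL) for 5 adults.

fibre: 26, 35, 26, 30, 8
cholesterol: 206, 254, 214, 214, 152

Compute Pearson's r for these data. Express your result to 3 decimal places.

n = 5, Σx = 125, Σy = 1040, Σx² = 3541, Σy² = 221648, Σxy = 27446
nΣxy − ΣxΣy = 137230 − 130000 = 7230
nΣx² − (Σx)² = 17705 − 15625 = 2080; nΣy² − (Σy)² = 1108240 − 1081600 = 26640
r = 7230 / √(2080 × 26640) = 7230 / 7443.8700 ≈ 0.971

0.971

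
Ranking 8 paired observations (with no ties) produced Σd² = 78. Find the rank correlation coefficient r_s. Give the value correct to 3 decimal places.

ρ = 1 − 6Σd² / [n(n²−1)] = 1 − 6×78 / (8×63)
  = 1 − 468/504 = 1 − 0.9286 ≈ 0.071

0.071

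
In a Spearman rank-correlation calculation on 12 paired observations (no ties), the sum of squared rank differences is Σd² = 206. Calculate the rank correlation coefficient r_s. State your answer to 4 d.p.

0.2797

ρ = 1 − 6Σd² / [n(n²−1)] = 1 − 6×206 / (12×143)
  = 1 − 1236/1716 = 1 − 0.72028 ≈ 0.2797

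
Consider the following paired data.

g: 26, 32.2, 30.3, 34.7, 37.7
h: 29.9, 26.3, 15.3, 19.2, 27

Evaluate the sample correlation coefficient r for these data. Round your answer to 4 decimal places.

-0.1453

n = 5, Σg = 160.9, Σh = 117.7, Σg² = 5256.31, Σh² = 2917.43, Σgh = 3771.99
nΣgh − ΣgΣh = 18859.95 − 18937.93 = -77.98
nΣg² − (Σg)² = 26281.55 − 25888.81 = 392.74; nΣh² − (Σh)² = 14587.15 − 13853.29 = 733.86
r = -77.98 / √(392.74 × 733.86) = -77.98 / 536.8577 ≈ -0.1453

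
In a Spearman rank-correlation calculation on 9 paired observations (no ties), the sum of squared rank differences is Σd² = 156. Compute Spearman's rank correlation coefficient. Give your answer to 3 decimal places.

-0.300

ρ = 1 − 6Σd² / [n(n²−1)] = 1 − 6×156 / (9×80)
  = 1 − 936/720 = 1 − 1.3000 ≈ -0.300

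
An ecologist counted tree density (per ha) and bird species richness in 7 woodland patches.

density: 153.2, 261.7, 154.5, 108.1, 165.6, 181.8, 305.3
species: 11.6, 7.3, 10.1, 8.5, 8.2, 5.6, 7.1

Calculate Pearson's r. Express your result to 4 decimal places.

-0.4699

n = 7, Σx = 1330.2, Σy = 58.4, Σx² = 281195.68, Σy² = 511.12, Σxy = 10710.46
nΣxy − ΣxΣy = 74973.22 − 77683.68 = -2710.46
nΣx² − (Σx)² = 1968369.76 − 1769432.04 = 198937.72; nΣy² − (Σy)² = 3577.84 − 3410.56 = 167.28
r = -2710.46 / √(198937.72 × 167.28) = -2710.46 / 5768.7349 ≈ -0.4699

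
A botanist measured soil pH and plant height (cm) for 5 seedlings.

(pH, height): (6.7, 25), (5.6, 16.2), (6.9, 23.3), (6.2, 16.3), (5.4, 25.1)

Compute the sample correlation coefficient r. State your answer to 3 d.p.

0.271

n = 5, Σx = 30.8, Σy = 105.9, Σx² = 191.46, Σy² = 2326.03, Σxy = 655.59
nΣxy − ΣxΣy = 3277.95 − 3261.72 = 16.23
nΣx² − (Σx)² = 957.3 − 948.64 = 8.66; nΣy² − (Σy)² = 11630.15 − 11214.81 = 415.34
r = 16.23 / √(8.66 × 415.34) = 16.23 / 59.9737 ≈ 0.271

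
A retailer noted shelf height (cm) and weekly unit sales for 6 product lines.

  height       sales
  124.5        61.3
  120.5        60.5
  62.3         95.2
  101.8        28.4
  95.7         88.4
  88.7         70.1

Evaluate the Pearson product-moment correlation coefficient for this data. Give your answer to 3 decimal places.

n = 6, Σx = 593.5, Σy = 403.9, Σx² = 61291.21, Σy² = 30016.11, Σxy = 38421.93
nΣxy − ΣxΣy = 230531.58 − 239714.65 = -9183.07
nΣx² − (Σx)² = 367747.26 − 352242.25 = 15505.01; nΣy² − (Σy)² = 180096.66 − 163135.21 = 16961.45
r = -9183.07 / √(15505.01 × 16961.45) = -9183.07 / 16216.8879 ≈ -0.566

-0.566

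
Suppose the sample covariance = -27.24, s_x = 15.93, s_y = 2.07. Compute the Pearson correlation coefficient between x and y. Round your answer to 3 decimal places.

r = Cov(x,y) / (s_x · s_y) = -27.24 / (15.93 × 2.07)
  = -27.24 / 32.9751 ≈ -0.826

-0.826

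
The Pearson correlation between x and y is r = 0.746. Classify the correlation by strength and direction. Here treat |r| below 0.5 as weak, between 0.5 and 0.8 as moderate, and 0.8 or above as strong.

r = 0.746 > 0 so the relationship is positive.
|r| = 0.746, which falls in the moderate range.

moderate positive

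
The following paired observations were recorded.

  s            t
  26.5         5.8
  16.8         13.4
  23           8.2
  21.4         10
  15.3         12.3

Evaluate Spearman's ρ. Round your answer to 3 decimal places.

Rank s: 5, 2, 4, 3, 1
Rank t: 1, 5, 2, 3, 4
d = rank(s) − rank(t): 4, -3, 2, 0, -3; Σd² = 38
ρ = 1 − 6Σd² / [n(n²−1)] = 1 − 6×38 / (5×24) = 1 − 228/120 ≈ -0.900

-0.900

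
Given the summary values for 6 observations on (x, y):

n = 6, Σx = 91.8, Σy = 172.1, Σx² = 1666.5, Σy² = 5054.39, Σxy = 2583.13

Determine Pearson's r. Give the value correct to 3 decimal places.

r = (nΣxy − ΣxΣy) / √[(nΣx² − (Σx)²)(nΣy² − (Σy)²)]
Numerator: 6×2583.13 − 91.8×172.1 = -300
Denominator: √[(9999 − 8427.24)(30326.34 − 29618.41)] = √[1571.76 × 707.93] = 1054.8441
r = -300 / 1054.8441 ≈ -0.284

-0.284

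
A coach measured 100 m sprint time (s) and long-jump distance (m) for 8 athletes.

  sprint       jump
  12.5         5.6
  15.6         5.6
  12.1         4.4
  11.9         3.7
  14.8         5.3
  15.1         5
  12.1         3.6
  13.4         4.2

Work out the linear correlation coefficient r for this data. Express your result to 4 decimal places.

n = 8, Σx = 107.5, Σy = 37.4, Σx² = 1460.65, Σy² = 179.46, Σxy = 508.41
nΣxy − ΣxΣy = 4067.28 − 4020.5 = 46.78
nΣx² − (Σx)² = 11685.2 − 11556.25 = 128.95; nΣy² − (Σy)² = 1435.68 − 1398.76 = 36.92
r = 46.78 / √(128.95 × 36.92) = 46.78 / 68.9988 ≈ 0.6780

0.6780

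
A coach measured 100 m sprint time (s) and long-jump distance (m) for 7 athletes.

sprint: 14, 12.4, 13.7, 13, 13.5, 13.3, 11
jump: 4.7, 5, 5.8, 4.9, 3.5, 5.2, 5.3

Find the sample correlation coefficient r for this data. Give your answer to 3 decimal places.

-0.238

n = 7, Σx = 90.9, Σy = 34.4, Σx² = 1186.59, Σy² = 172.12, Σxy = 445.67
nΣxy − ΣxΣy = 3119.69 − 3126.96 = -7.27
nΣx² − (Σx)² = 8306.13 − 8262.81 = 43.32; nΣy² − (Σy)² = 1204.84 − 1183.36 = 21.48
r = -7.27 / √(43.32 × 21.48) = -7.27 / 30.5043 ≈ -0.238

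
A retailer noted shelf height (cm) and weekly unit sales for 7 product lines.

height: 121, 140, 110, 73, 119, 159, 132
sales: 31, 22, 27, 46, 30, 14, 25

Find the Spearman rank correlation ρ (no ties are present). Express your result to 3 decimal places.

Rank height: 4, 6, 2, 1, 3, 7, 5
Rank sales: 6, 2, 4, 7, 5, 1, 3
d = rank(height) − rank(sales): -2, 4, -2, -6, -2, 6, 2; Σd² = 104
ρ = 1 − 6Σd² / [n(n²−1)] = 1 − 6×104 / (7×48) = 1 − 624/336 ≈ -0.857

-0.857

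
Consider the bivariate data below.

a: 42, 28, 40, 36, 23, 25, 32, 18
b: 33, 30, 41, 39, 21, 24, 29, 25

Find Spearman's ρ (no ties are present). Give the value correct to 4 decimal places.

Rank a: 8, 4, 7, 6, 2, 3, 5, 1
Rank b: 6, 5, 8, 7, 1, 2, 4, 3
d = rank(a) − rank(b): 2, -1, -1, -1, 1, 1, 1, -2; Σd² = 14
ρ = 1 − 6Σd² / [n(n²−1)] = 1 − 6×14 / (8×63) = 1 − 84/504 ≈ 0.8333

0.8333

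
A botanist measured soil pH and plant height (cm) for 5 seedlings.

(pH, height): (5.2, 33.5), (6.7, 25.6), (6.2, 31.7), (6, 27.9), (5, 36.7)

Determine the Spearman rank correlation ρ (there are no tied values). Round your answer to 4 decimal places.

Rank pH: 2, 5, 4, 3, 1
Rank height: 4, 1, 3, 2, 5
d = rank(pH) − rank(height): -2, 4, 1, 1, -4; Σd² = 38
ρ = 1 − 6Σd² / [n(n²−1)] = 1 − 6×38 / (5×24) = 1 − 228/120 ≈ -0.9000

-0.9000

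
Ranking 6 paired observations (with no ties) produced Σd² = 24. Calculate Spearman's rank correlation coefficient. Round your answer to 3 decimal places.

0.314

ρ = 1 − 6Σd² / [n(n²−1)] = 1 − 6×24 / (6×35)
  = 1 − 144/210 = 1 − 0.6857 ≈ 0.314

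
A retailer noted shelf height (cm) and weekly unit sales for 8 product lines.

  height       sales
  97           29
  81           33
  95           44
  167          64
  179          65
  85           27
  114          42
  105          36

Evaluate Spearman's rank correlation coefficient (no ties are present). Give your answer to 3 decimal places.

0.762

Rank height: 4, 1, 3, 7, 8, 2, 6, 5
Rank sales: 2, 3, 6, 7, 8, 1, 5, 4
d = rank(height) − rank(sales): 2, -2, -3, 0, 0, 1, 1, 1; Σd² = 20
ρ = 1 − 6Σd² / [n(n²−1)] = 1 − 6×20 / (8×63) = 1 − 120/504 ≈ 0.762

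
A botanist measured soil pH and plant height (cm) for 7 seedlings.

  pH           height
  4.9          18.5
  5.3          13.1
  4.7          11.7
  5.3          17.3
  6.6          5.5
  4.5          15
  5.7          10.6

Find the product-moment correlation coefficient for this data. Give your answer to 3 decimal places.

n = 7, Σx = 37, Σy = 91.7, Σx² = 198.58, Σy² = 1317.65, Σxy = 470.98
nΣxy − ΣxΣy = 3296.86 − 3392.9 = -96.04
nΣx² − (Σx)² = 1390.06 − 1369 = 21.06; nΣy² − (Σy)² = 9223.55 − 8408.89 = 814.66
r = -96.04 / √(21.06 × 814.66) = -96.04 / 130.9837 ≈ -0.733

-0.733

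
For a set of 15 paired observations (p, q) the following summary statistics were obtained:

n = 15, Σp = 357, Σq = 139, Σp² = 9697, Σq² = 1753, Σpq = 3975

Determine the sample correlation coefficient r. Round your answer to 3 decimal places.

r = (nΣpq − ΣpΣq) / √[(nΣp² − (Σp)²)(nΣq² − (Σq)²)]
Numerator: 15×3975 − 357×139 = 10002
Denominator: √[(145455 − 127449)(26295 − 19321)] = √[18006 × 6974] = 11205.9736
r = 10002 / 11205.9736 ≈ 0.893

0.893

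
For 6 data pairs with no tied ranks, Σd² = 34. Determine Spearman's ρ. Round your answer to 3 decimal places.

ρ = 1 − 6Σd² / [n(n²−1)] = 1 − 6×34 / (6×35)
  = 1 − 204/210 = 1 − 0.9714 ≈ 0.029

0.029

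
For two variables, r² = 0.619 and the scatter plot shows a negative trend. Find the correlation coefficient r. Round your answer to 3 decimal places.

-0.787

|r| = √0.619 = 0.787
The association is negative, so r = −0.787.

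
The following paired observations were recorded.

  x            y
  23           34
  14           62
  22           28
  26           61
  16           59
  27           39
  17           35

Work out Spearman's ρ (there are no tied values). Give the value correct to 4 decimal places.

-0.2857

Rank x: 5, 1, 4, 6, 2, 7, 3
Rank y: 2, 7, 1, 6, 5, 4, 3
d = rank(x) − rank(y): 3, -6, 3, 0, -3, 3, 0; Σd² = 72
ρ = 1 − 6Σd² / [n(n²−1)] = 1 − 6×72 / (7×48) = 1 − 432/336 ≈ -0.2857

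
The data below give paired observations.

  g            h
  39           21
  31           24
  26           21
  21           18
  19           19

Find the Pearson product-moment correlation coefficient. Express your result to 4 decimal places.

n = 5, Σg = 136, Σh = 103, Σg² = 3960, Σh² = 2143, Σgh = 2848
nΣgh − ΣgΣh = 14240 − 14008 = 232
nΣg² − (Σg)² = 19800 − 18496 = 1304; nΣh² − (Σh)² = 10715 − 10609 = 106
r = 232 / √(1304 × 106) = 232 / 371.7849 ≈ 0.6240

0.6240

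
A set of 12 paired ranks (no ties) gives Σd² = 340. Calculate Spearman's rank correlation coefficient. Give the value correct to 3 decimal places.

ρ = 1 − 6Σd² / [n(n²−1)] = 1 − 6×340 / (12×143)
  = 1 − 2040/1716 = 1 − 1.1888 ≈ -0.189

-0.189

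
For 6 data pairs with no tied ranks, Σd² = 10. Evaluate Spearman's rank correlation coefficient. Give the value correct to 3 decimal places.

0.714

ρ = 1 − 6Σd² / [n(n²−1)] = 1 − 6×10 / (6×35)
  = 1 − 60/210 = 1 − 0.2857 ≈ 0.714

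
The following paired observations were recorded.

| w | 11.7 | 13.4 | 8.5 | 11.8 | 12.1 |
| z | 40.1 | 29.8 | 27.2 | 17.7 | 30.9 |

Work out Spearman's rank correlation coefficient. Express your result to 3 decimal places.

Rank w: 2, 5, 1, 3, 4
Rank z: 5, 3, 2, 1, 4
d = rank(w) − rank(z): -3, 2, -1, 2, 0; Σd² = 18
ρ = 1 − 6Σd² / [n(n²−1)] = 1 − 6×18 / (5×24) = 1 − 108/120 ≈ 0.100

0.100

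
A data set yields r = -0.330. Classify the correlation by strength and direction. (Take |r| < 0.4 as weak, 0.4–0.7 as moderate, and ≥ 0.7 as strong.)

weak negative

r = -0.330 < 0 so the relationship is negative.
|r| = 0.330, which falls in the weak range.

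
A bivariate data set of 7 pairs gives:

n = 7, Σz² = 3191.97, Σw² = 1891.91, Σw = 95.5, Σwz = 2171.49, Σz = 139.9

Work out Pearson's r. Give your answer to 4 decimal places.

0.5443

r = (nΣwz − ΣwΣz) / √[(nΣw² − (Σw)²)(nΣz² − (Σz)²)]
Numerator: 7×2171.49 − 95.5×139.9 = 1839.98
Denominator: √[(13243.37 − 9120.25)(22343.79 − 19572.01)] = √[4123.12 × 2771.78] = 3380.5889
r = 1839.98 / 3380.5889 ≈ 0.5443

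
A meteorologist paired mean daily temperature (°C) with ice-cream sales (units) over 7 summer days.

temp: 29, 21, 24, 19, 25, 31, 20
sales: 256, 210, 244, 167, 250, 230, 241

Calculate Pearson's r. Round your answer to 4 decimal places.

0.5701

n = 7, Σx = 169, Σy = 1598, Σx² = 4205, Σy² = 370542, Σxy = 39063
nΣxy − ΣxΣy = 273441 − 270062 = 3379
nΣx² − (Σx)² = 29435 − 28561 = 874; nΣy² − (Σy)² = 2593794 − 2553604 = 40190
r = 3379 / √(874 × 40190) = 3379 / 5926.7242 ≈ 0.5701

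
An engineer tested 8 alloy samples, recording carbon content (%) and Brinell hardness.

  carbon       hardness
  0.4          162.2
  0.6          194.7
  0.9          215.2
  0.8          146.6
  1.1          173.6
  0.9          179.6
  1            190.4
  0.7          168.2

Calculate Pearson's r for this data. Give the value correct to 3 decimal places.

n = 8, Σx = 6.4, Σy = 1430.5, Σx² = 5.48, Σy² = 258956.05, Σxy = 1153.4
nΣxy − ΣxΣy = 9227.2 − 9155.2 = 72
nΣx² − (Σx)² = 43.84 − 40.96 = 2.88; nΣy² − (Σy)² = 2071648.4 − 2046330.25 = 25318.15
r = 72 / √(2.88 × 25318.15) = 72 / 270.0301 ≈ 0.267

0.267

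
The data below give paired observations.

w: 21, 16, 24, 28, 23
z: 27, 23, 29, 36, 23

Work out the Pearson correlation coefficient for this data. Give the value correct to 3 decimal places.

0.814

n = 5, Σw = 112, Σz = 138, Σw² = 2586, Σz² = 3924, Σwz = 3168
nΣwz − ΣwΣz = 15840 − 15456 = 384
nΣw² − (Σw)² = 12930 − 12544 = 386; nΣz² − (Σz)² = 19620 − 19044 = 576
r = 384 / √(386 × 576) = 384 / 471.5252 ≈ 0.814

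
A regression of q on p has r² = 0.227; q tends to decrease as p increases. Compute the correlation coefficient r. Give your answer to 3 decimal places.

-0.476

|r| = √0.227 = 0.476
The association is negative, so r = −0.476.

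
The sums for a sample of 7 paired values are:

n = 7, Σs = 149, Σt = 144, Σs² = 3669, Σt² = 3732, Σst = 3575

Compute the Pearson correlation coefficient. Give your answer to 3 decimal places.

0.824

r = (nΣst − ΣsΣt) / √[(nΣs² − (Σs)²)(nΣt² − (Σt)²)]
Numerator: 7×3575 − 149×144 = 3569
Denominator: √[(25683 − 22201)(26124 − 20736)] = √[3482 × 5388] = 4331.3989
r = 3569 / 4331.3989 ≈ 0.824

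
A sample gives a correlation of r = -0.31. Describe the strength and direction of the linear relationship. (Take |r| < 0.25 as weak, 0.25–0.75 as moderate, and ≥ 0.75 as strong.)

r = -0.31 < 0 so the relationship is negative.
|r| = 0.31, which falls in the moderate range.

moderate negative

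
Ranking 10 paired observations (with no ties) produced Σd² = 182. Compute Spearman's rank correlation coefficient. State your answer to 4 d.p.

-0.1030

ρ = 1 − 6Σd² / [n(n²−1)] = 1 − 6×182 / (10×99)
  = 1 − 1092/990 = 1 − 1.10303 ≈ -0.1030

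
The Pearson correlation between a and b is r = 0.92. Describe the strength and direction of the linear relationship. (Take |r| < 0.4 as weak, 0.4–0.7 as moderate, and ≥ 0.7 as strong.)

strong positive

r = 0.92 > 0 so the relationship is positive.
|r| = 0.92, which falls in the strong range.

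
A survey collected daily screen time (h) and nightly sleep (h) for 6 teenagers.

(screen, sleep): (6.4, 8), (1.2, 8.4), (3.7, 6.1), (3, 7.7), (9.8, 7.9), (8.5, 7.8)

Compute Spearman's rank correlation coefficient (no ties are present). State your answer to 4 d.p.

-0.0857

Rank screen: 4, 1, 3, 2, 6, 5
Rank sleep: 5, 6, 1, 2, 4, 3
d = rank(screen) − rank(sleep): -1, -5, 2, 0, 2, 2; Σd² = 38
ρ = 1 − 6Σd² / [n(n²−1)] = 1 − 6×38 / (6×35) = 1 − 228/210 ≈ -0.0857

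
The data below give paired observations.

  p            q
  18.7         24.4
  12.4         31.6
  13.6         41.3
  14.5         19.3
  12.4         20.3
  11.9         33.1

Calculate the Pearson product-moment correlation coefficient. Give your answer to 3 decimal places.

-0.284

n = 6, Σp = 83.5, Σq = 170, Σp² = 1194.03, Σq² = 5179.8, Σpq = 2335.26
nΣpq − ΣpΣq = 14011.56 − 14195 = -183.44
nΣp² − (Σp)² = 7164.18 − 6972.25 = 191.93; nΣq² − (Σq)² = 31078.8 − 28900 = 2178.8
r = -183.44 / √(191.93 × 2178.8) = -183.44 / 646.6661 ≈ -0.284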